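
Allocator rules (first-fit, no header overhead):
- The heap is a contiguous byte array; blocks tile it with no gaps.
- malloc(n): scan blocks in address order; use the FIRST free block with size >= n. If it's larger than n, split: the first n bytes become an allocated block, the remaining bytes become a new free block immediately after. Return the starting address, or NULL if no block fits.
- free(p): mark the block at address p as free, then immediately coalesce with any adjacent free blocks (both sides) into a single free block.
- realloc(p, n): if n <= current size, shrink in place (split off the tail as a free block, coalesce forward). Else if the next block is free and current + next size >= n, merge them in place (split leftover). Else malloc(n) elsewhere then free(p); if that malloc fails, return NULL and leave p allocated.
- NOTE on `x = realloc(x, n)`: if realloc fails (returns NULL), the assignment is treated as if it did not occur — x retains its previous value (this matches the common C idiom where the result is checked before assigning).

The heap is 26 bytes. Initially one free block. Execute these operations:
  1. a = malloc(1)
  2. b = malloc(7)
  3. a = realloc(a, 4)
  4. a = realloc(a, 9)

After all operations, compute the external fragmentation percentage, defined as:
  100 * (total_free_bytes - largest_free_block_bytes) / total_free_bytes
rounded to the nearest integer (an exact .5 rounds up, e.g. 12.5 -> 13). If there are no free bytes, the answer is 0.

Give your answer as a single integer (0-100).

Op 1: a = malloc(1) -> a = 0; heap: [0-0 ALLOC][1-25 FREE]
Op 2: b = malloc(7) -> b = 1; heap: [0-0 ALLOC][1-7 ALLOC][8-25 FREE]
Op 3: a = realloc(a, 4) -> a = 8; heap: [0-0 FREE][1-7 ALLOC][8-11 ALLOC][12-25 FREE]
Op 4: a = realloc(a, 9) -> a = 8; heap: [0-0 FREE][1-7 ALLOC][8-16 ALLOC][17-25 FREE]
Free blocks: [1 9] total_free=10 largest=9 -> 100*(10-9)/10 = 100/10 = 10

Answer: 10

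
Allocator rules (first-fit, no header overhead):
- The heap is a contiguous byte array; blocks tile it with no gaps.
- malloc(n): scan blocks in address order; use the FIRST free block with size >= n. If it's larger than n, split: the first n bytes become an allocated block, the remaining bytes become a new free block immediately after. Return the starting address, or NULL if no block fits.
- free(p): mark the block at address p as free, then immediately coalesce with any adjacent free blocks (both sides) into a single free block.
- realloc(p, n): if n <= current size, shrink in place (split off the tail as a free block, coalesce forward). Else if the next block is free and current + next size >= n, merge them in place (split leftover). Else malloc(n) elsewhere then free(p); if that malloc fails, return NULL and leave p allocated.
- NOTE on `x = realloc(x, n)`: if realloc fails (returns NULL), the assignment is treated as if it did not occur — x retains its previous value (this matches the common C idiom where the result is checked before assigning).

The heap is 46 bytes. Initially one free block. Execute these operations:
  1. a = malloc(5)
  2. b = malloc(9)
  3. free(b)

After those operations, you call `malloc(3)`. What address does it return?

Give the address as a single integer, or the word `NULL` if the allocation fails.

Op 1: a = malloc(5) -> a = 0; heap: [0-4 ALLOC][5-45 FREE]
Op 2: b = malloc(9) -> b = 5; heap: [0-4 ALLOC][5-13 ALLOC][14-45 FREE]
Op 3: free(b) -> (freed b); heap: [0-4 ALLOC][5-45 FREE]
malloc(3): first-fit scan over [0-4 ALLOC][5-45 FREE] -> 5

Answer: 5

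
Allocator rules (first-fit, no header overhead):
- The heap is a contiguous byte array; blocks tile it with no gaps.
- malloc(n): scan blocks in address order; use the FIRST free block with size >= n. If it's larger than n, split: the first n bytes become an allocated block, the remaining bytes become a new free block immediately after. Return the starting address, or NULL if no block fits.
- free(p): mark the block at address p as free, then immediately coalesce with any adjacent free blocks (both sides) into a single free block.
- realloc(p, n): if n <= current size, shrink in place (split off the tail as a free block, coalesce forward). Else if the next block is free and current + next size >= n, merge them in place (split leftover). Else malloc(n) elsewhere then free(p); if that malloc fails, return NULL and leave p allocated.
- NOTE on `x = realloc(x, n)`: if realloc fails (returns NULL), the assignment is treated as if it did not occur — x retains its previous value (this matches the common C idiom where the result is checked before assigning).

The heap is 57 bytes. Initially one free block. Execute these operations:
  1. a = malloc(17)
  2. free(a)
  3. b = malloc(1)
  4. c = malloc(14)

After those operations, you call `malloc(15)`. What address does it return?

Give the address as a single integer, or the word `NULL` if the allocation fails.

Answer: 15

Derivation:
Op 1: a = malloc(17) -> a = 0; heap: [0-16 ALLOC][17-56 FREE]
Op 2: free(a) -> (freed a); heap: [0-56 FREE]
Op 3: b = malloc(1) -> b = 0; heap: [0-0 ALLOC][1-56 FREE]
Op 4: c = malloc(14) -> c = 1; heap: [0-0 ALLOC][1-14 ALLOC][15-56 FREE]
malloc(15): first-fit scan over [0-0 ALLOC][1-14 ALLOC][15-56 FREE] -> 15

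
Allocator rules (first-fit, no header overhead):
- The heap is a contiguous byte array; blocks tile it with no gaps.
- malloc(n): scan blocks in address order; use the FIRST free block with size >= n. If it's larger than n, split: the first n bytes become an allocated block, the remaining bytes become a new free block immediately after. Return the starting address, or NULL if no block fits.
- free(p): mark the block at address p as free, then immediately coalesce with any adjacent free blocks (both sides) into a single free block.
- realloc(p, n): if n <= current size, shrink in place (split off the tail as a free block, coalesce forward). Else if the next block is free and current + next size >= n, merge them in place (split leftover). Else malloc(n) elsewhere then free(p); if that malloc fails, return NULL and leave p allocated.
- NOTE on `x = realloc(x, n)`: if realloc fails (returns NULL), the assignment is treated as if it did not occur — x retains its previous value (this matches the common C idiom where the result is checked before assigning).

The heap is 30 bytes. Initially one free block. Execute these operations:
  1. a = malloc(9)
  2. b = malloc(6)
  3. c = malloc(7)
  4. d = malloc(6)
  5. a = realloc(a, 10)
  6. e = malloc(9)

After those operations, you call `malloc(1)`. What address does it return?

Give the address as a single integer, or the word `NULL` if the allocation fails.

Answer: 28

Derivation:
Op 1: a = malloc(9) -> a = 0; heap: [0-8 ALLOC][9-29 FREE]
Op 2: b = malloc(6) -> b = 9; heap: [0-8 ALLOC][9-14 ALLOC][15-29 FREE]
Op 3: c = malloc(7) -> c = 15; heap: [0-8 ALLOC][9-14 ALLOC][15-21 ALLOC][22-29 FREE]
Op 4: d = malloc(6) -> d = 22; heap: [0-8 ALLOC][9-14 ALLOC][15-21 ALLOC][22-27 ALLOC][28-29 FREE]
Op 5: a = realloc(a, 10) -> NULL (a unchanged); heap: [0-8 ALLOC][9-14 ALLOC][15-21 ALLOC][22-27 ALLOC][28-29 FREE]
Op 6: e = malloc(9) -> e = NULL; heap: [0-8 ALLOC][9-14 ALLOC][15-21 ALLOC][22-27 ALLOC][28-29 FREE]
malloc(1): first-fit scan over [0-8 ALLOC][9-14 ALLOC][15-21 ALLOC][22-27 ALLOC][28-29 FREE] -> 28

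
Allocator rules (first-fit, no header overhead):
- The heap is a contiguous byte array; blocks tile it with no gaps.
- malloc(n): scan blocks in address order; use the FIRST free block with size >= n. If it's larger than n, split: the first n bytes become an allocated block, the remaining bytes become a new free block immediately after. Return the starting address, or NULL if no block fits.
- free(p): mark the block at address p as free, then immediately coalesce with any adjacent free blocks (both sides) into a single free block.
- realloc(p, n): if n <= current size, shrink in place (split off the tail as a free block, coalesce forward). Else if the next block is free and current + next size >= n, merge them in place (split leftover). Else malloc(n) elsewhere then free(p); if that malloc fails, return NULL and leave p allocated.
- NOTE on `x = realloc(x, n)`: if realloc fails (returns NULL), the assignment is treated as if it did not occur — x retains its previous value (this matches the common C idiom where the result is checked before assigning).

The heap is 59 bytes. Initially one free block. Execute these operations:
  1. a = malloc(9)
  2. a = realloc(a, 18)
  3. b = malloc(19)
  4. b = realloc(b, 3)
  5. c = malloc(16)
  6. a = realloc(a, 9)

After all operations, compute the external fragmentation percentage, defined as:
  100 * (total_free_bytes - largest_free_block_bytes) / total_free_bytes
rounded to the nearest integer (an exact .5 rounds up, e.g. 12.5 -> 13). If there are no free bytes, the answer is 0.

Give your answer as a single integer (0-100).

Answer: 29

Derivation:
Op 1: a = malloc(9) -> a = 0; heap: [0-8 ALLOC][9-58 FREE]
Op 2: a = realloc(a, 18) -> a = 0; heap: [0-17 ALLOC][18-58 FREE]
Op 3: b = malloc(19) -> b = 18; heap: [0-17 ALLOC][18-36 ALLOC][37-58 FREE]
Op 4: b = realloc(b, 3) -> b = 18; heap: [0-17 ALLOC][18-20 ALLOC][21-58 FREE]
Op 5: c = malloc(16) -> c = 21; heap: [0-17 ALLOC][18-20 ALLOC][21-36 ALLOC][37-58 FREE]
Op 6: a = realloc(a, 9) -> a = 0; heap: [0-8 ALLOC][9-17 FREE][18-20 ALLOC][21-36 ALLOC][37-58 FREE]
Free blocks: [9 22] total_free=31 largest=22 -> 100*(31-22)/31 = 900/31 ≈ 29.032 -> rounds to 29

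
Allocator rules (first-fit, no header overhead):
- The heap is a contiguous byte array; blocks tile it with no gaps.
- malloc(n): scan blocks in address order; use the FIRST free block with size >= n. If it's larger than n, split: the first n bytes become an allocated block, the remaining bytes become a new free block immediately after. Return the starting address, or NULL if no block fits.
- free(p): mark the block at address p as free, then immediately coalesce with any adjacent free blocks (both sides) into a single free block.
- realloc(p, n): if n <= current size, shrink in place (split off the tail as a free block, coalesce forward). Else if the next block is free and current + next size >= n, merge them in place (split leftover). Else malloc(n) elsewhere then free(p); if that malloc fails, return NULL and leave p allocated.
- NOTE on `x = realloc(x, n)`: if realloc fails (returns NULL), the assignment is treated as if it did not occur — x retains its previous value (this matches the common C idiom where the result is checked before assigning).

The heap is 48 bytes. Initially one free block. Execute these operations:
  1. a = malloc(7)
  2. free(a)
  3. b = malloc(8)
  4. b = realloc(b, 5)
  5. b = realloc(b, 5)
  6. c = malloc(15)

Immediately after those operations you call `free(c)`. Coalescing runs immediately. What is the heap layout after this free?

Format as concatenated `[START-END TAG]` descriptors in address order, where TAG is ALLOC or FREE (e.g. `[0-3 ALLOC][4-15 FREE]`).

Op 1: a = malloc(7) -> a = 0; heap: [0-6 ALLOC][7-47 FREE]
Op 2: free(a) -> (freed a); heap: [0-47 FREE]
Op 3: b = malloc(8) -> b = 0; heap: [0-7 ALLOC][8-47 FREE]
Op 4: b = realloc(b, 5) -> b = 0; heap: [0-4 ALLOC][5-47 FREE]
Op 5: b = realloc(b, 5) -> b = 0; heap: [0-4 ALLOC][5-47 FREE]
Op 6: c = malloc(15) -> c = 5; heap: [0-4 ALLOC][5-19 ALLOC][20-47 FREE]
free(c): c = 5 -> block [5-19 ALLOC]; mark free, coalesce with adjacent free neighbors -> [0-4 ALLOC][5-47 FREE]

Answer: [0-4 ALLOC][5-47 FREE]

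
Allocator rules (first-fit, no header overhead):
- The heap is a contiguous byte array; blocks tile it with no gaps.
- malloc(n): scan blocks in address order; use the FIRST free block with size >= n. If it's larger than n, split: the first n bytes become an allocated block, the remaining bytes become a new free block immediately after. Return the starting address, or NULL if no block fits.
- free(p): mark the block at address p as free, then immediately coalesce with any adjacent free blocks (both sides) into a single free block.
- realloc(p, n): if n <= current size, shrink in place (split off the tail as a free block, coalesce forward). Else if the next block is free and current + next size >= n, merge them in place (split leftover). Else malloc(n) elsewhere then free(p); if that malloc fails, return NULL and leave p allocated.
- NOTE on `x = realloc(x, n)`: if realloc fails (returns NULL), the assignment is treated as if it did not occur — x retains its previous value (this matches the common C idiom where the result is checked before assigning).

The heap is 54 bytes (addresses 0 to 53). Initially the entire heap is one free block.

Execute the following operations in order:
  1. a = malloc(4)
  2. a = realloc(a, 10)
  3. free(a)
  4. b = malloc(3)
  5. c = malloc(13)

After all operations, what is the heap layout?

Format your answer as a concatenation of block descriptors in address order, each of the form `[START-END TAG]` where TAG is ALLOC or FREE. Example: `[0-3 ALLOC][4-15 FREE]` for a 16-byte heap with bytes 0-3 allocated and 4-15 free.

Op 1: a = malloc(4) -> a = 0; heap: [0-3 ALLOC][4-53 FREE]
Op 2: a = realloc(a, 10) -> a = 0; heap: [0-9 ALLOC][10-53 FREE]
Op 3: free(a) -> (freed a); heap: [0-53 FREE]
Op 4: b = malloc(3) -> b = 0; heap: [0-2 ALLOC][3-53 FREE]
Op 5: c = malloc(13) -> c = 3; heap: [0-2 ALLOC][3-15 ALLOC][16-53 FREE]

Answer: [0-2 ALLOC][3-15 ALLOC][16-53 FREE]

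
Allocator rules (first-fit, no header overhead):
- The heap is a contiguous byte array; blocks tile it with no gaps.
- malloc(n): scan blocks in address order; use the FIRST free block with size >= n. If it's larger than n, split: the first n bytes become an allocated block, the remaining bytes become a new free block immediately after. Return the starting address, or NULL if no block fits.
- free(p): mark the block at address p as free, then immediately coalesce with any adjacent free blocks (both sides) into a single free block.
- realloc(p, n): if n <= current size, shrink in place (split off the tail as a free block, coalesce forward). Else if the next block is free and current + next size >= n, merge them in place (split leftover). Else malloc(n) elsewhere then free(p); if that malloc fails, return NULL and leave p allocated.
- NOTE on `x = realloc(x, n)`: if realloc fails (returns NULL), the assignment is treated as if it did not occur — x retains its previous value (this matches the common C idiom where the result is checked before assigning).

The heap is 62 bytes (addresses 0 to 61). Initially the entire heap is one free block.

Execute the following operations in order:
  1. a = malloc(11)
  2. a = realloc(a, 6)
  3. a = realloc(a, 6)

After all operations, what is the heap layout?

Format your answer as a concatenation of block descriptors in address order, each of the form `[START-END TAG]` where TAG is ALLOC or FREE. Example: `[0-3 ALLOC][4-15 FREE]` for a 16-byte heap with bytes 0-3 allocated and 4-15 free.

Op 1: a = malloc(11) -> a = 0; heap: [0-10 ALLOC][11-61 FREE]
Op 2: a = realloc(a, 6) -> a = 0; heap: [0-5 ALLOC][6-61 FREE]
Op 3: a = realloc(a, 6) -> a = 0; heap: [0-5 ALLOC][6-61 FREE]

Answer: [0-5 ALLOC][6-61 FREE]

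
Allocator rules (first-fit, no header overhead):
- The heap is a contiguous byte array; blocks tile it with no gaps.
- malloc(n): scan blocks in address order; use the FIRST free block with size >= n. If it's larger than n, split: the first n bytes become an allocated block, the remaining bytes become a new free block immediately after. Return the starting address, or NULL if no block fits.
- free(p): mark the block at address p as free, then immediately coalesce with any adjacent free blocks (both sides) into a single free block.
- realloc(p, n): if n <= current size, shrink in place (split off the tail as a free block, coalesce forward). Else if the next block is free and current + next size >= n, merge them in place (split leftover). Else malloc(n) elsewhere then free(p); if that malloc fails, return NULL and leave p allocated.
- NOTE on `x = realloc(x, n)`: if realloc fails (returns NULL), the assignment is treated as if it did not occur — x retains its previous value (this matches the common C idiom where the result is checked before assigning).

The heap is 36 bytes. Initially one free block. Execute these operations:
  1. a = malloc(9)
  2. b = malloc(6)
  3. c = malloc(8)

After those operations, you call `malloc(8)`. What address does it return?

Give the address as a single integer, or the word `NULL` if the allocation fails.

Answer: 23

Derivation:
Op 1: a = malloc(9) -> a = 0; heap: [0-8 ALLOC][9-35 FREE]
Op 2: b = malloc(6) -> b = 9; heap: [0-8 ALLOC][9-14 ALLOC][15-35 FREE]
Op 3: c = malloc(8) -> c = 15; heap: [0-8 ALLOC][9-14 ALLOC][15-22 ALLOC][23-35 FREE]
malloc(8): first-fit scan over [0-8 ALLOC][9-14 ALLOC][15-22 ALLOC][23-35 FREE] -> 23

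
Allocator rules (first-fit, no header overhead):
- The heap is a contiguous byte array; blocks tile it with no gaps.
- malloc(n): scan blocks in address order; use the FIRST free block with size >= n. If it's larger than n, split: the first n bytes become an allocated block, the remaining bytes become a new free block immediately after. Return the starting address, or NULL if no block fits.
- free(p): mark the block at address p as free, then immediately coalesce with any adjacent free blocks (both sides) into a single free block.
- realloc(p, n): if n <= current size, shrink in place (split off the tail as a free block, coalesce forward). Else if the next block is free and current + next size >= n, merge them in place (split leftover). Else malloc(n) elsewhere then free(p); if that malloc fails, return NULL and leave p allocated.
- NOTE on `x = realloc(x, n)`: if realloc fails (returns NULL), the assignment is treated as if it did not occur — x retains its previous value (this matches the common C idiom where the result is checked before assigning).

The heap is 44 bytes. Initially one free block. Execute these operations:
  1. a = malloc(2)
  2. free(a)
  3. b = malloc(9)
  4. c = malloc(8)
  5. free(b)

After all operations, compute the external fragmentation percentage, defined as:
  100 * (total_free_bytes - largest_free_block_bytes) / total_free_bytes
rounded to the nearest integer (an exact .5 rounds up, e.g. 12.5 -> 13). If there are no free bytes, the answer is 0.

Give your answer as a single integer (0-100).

Op 1: a = malloc(2) -> a = 0; heap: [0-1 ALLOC][2-43 FREE]
Op 2: free(a) -> (freed a); heap: [0-43 FREE]
Op 3: b = malloc(9) -> b = 0; heap: [0-8 ALLOC][9-43 FREE]
Op 4: c = malloc(8) -> c = 9; heap: [0-8 ALLOC][9-16 ALLOC][17-43 FREE]
Op 5: free(b) -> (freed b); heap: [0-8 FREE][9-16 ALLOC][17-43 FREE]
Free blocks: [9 27] total_free=36 largest=27 -> 100*(36-27)/36 = 900/36 = 25

Answer: 25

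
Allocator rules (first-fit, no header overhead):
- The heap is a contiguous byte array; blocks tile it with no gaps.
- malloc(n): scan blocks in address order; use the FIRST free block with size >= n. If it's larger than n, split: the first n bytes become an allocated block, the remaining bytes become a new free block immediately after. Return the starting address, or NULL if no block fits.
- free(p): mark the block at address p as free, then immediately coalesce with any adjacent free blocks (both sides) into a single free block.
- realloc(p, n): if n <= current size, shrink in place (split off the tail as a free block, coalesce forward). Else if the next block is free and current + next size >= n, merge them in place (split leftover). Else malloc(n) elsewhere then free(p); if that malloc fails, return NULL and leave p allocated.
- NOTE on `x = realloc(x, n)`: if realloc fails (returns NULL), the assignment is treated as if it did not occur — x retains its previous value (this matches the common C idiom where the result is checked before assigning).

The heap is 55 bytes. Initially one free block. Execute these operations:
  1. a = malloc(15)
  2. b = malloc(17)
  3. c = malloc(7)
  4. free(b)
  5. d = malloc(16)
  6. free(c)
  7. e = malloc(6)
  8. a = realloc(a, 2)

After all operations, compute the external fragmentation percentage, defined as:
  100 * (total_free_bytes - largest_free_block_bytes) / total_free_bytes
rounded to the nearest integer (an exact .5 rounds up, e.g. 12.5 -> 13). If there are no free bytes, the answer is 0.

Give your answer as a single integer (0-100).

Op 1: a = malloc(15) -> a = 0; heap: [0-14 ALLOC][15-54 FREE]
Op 2: b = malloc(17) -> b = 15; heap: [0-14 ALLOC][15-31 ALLOC][32-54 FREE]
Op 3: c = malloc(7) -> c = 32; heap: [0-14 ALLOC][15-31 ALLOC][32-38 ALLOC][39-54 FREE]
Op 4: free(b) -> (freed b); heap: [0-14 ALLOC][15-31 FREE][32-38 ALLOC][39-54 FREE]
Op 5: d = malloc(16) -> d = 15; heap: [0-14 ALLOC][15-30 ALLOC][31-31 FREE][32-38 ALLOC][39-54 FREE]
Op 6: free(c) -> (freed c); heap: [0-14 ALLOC][15-30 ALLOC][31-54 FREE]
Op 7: e = malloc(6) -> e = 31; heap: [0-14 ALLOC][15-30 ALLOC][31-36 ALLOC][37-54 FREE]
Op 8: a = realloc(a, 2) -> a = 0; heap: [0-1 ALLOC][2-14 FREE][15-30 ALLOC][31-36 ALLOC][37-54 FREE]
Free blocks: [13 18] total_free=31 largest=18 -> 100*(31-18)/31 = 1300/31 ≈ 41.935 -> rounds to 42

Answer: 42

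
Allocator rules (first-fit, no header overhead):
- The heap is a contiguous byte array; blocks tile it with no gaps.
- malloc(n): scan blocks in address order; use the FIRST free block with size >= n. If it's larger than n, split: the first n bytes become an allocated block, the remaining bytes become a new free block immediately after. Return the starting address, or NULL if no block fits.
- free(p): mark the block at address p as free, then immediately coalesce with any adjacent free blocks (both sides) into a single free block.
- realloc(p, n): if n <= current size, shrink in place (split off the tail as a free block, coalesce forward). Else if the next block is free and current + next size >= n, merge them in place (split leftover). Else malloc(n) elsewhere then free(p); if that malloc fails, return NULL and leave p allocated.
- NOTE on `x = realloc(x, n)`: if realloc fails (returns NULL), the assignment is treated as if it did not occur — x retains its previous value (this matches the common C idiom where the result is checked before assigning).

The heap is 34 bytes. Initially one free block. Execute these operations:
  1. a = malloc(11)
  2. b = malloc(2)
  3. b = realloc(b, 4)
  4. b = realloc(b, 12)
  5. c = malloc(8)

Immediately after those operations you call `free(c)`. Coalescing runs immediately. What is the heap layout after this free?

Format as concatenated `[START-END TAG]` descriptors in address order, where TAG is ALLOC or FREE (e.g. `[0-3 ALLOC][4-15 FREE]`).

Answer: [0-10 ALLOC][11-22 ALLOC][23-33 FREE]

Derivation:
Op 1: a = malloc(11) -> a = 0; heap: [0-10 ALLOC][11-33 FREE]
Op 2: b = malloc(2) -> b = 11; heap: [0-10 ALLOC][11-12 ALLOC][13-33 FREE]
Op 3: b = realloc(b, 4) -> b = 11; heap: [0-10 ALLOC][11-14 ALLOC][15-33 FREE]
Op 4: b = realloc(b, 12) -> b = 11; heap: [0-10 ALLOC][11-22 ALLOC][23-33 FREE]
Op 5: c = malloc(8) -> c = 23; heap: [0-10 ALLOC][11-22 ALLOC][23-30 ALLOC][31-33 FREE]
free(c): c = 23 -> block [23-30 ALLOC]; mark free, coalesce with adjacent free neighbors -> [0-10 ALLOC][11-22 ALLOC][23-33 FREE]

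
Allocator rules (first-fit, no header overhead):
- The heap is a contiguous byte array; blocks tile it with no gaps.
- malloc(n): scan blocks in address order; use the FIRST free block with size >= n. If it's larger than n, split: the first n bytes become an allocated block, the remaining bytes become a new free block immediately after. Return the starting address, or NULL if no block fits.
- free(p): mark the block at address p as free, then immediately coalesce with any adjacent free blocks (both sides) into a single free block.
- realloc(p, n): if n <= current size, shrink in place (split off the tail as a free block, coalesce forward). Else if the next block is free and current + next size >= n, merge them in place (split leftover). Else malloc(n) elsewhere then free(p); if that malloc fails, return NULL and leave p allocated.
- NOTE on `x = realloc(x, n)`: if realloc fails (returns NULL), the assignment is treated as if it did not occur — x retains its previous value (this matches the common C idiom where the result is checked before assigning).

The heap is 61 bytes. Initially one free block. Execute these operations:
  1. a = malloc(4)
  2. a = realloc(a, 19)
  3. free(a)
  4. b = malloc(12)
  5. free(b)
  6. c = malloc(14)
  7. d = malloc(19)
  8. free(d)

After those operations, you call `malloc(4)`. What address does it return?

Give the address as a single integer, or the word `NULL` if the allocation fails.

Answer: 14

Derivation:
Op 1: a = malloc(4) -> a = 0; heap: [0-3 ALLOC][4-60 FREE]
Op 2: a = realloc(a, 19) -> a = 0; heap: [0-18 ALLOC][19-60 FREE]
Op 3: free(a) -> (freed a); heap: [0-60 FREE]
Op 4: b = malloc(12) -> b = 0; heap: [0-11 ALLOC][12-60 FREE]
Op 5: free(b) -> (freed b); heap: [0-60 FREE]
Op 6: c = malloc(14) -> c = 0; heap: [0-13 ALLOC][14-60 FREE]
Op 7: d = malloc(19) -> d = 14; heap: [0-13 ALLOC][14-32 ALLOC][33-60 FREE]
Op 8: free(d) -> (freed d); heap: [0-13 ALLOC][14-60 FREE]
malloc(4): first-fit scan over [0-13 ALLOC][14-60 FREE] -> 14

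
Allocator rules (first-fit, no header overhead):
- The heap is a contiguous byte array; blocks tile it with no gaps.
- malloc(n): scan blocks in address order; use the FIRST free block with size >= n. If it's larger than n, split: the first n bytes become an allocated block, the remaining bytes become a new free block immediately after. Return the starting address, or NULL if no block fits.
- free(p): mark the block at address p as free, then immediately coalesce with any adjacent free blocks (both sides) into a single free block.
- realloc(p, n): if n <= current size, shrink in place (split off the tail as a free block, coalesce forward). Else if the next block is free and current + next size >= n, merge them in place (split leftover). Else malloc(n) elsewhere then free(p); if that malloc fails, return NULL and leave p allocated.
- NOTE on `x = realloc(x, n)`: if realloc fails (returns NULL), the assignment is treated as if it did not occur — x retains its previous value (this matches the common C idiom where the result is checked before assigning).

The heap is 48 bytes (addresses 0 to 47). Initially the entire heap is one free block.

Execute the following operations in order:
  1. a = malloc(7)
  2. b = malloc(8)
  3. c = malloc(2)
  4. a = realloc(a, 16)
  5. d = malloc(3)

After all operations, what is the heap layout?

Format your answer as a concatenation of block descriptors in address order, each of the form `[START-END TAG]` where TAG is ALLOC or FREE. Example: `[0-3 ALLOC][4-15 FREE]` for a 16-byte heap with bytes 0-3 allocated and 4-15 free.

Answer: [0-2 ALLOC][3-6 FREE][7-14 ALLOC][15-16 ALLOC][17-32 ALLOC][33-47 FREE]

Derivation:
Op 1: a = malloc(7) -> a = 0; heap: [0-6 ALLOC][7-47 FREE]
Op 2: b = malloc(8) -> b = 7; heap: [0-6 ALLOC][7-14 ALLOC][15-47 FREE]
Op 3: c = malloc(2) -> c = 15; heap: [0-6 ALLOC][7-14 ALLOC][15-16 ALLOC][17-47 FREE]
Op 4: a = realloc(a, 16) -> a = 17; heap: [0-6 FREE][7-14 ALLOC][15-16 ALLOC][17-32 ALLOC][33-47 FREE]
Op 5: d = malloc(3) -> d = 0; heap: [0-2 ALLOC][3-6 FREE][7-14 ALLOC][15-16 ALLOC][17-32 ALLOC][33-47 FREE]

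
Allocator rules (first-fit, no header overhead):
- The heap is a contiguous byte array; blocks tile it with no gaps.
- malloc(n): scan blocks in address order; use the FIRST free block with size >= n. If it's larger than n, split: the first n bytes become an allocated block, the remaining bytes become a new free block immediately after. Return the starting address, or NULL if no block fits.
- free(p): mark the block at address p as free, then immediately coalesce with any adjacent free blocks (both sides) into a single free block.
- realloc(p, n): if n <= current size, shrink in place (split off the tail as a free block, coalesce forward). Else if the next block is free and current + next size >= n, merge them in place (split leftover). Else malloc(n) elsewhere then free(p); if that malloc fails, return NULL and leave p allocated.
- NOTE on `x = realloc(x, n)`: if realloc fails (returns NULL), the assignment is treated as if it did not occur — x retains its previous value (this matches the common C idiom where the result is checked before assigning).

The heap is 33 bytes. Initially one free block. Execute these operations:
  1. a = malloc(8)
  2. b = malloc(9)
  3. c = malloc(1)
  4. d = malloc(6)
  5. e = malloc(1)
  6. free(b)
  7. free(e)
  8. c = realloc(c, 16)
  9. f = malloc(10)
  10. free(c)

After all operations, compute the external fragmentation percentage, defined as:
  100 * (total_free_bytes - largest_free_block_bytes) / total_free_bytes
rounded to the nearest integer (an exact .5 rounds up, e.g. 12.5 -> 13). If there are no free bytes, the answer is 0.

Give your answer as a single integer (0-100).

Op 1: a = malloc(8) -> a = 0; heap: [0-7 ALLOC][8-32 FREE]
Op 2: b = malloc(9) -> b = 8; heap: [0-7 ALLOC][8-16 ALLOC][17-32 FREE]
Op 3: c = malloc(1) -> c = 17; heap: [0-7 ALLOC][8-16 ALLOC][17-17 ALLOC][18-32 FREE]
Op 4: d = malloc(6) -> d = 18; heap: [0-7 ALLOC][8-16 ALLOC][17-17 ALLOC][18-23 ALLOC][24-32 FREE]
Op 5: e = malloc(1) -> e = 24; heap: [0-7 ALLOC][8-16 ALLOC][17-17 ALLOC][18-23 ALLOC][24-24 ALLOC][25-32 FREE]
Op 6: free(b) -> (freed b); heap: [0-7 ALLOC][8-16 FREE][17-17 ALLOC][18-23 ALLOC][24-24 ALLOC][25-32 FREE]
Op 7: free(e) -> (freed e); heap: [0-7 ALLOC][8-16 FREE][17-17 ALLOC][18-23 ALLOC][24-32 FREE]
Op 8: c = realloc(c, 16) -> NULL (c unchanged); heap: [0-7 ALLOC][8-16 FREE][17-17 ALLOC][18-23 ALLOC][24-32 FREE]
Op 9: f = malloc(10) -> f = NULL; heap: [0-7 ALLOC][8-16 FREE][17-17 ALLOC][18-23 ALLOC][24-32 FREE]
Op 10: free(c) -> (freed c); heap: [0-7 ALLOC][8-17 FREE][18-23 ALLOC][24-32 FREE]
Free blocks: [10 9] total_free=19 largest=10 -> 100*(19-10)/19 = 900/19 ≈ 47.368 -> rounds to 47

Answer: 47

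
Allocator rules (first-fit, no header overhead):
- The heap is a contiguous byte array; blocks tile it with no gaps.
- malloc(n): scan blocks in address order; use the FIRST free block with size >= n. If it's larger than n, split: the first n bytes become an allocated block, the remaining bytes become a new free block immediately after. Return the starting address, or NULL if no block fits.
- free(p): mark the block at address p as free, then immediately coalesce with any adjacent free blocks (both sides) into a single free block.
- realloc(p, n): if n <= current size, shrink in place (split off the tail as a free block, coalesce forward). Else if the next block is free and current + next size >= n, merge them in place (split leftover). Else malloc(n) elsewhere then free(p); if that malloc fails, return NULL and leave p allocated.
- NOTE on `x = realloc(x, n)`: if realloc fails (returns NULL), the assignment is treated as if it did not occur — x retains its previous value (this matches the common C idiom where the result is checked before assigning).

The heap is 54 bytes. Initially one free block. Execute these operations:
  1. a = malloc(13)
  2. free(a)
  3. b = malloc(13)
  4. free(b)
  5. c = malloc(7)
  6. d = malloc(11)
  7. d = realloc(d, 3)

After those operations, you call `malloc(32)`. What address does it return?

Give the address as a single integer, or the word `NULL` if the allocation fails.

Op 1: a = malloc(13) -> a = 0; heap: [0-12 ALLOC][13-53 FREE]
Op 2: free(a) -> (freed a); heap: [0-53 FREE]
Op 3: b = malloc(13) -> b = 0; heap: [0-12 ALLOC][13-53 FREE]
Op 4: free(b) -> (freed b); heap: [0-53 FREE]
Op 5: c = malloc(7) -> c = 0; heap: [0-6 ALLOC][7-53 FREE]
Op 6: d = malloc(11) -> d = 7; heap: [0-6 ALLOC][7-17 ALLOC][18-53 FREE]
Op 7: d = realloc(d, 3) -> d = 7; heap: [0-6 ALLOC][7-9 ALLOC][10-53 FREE]
malloc(32): first-fit scan over [0-6 ALLOC][7-9 ALLOC][10-53 FREE] -> 10

Answer: 10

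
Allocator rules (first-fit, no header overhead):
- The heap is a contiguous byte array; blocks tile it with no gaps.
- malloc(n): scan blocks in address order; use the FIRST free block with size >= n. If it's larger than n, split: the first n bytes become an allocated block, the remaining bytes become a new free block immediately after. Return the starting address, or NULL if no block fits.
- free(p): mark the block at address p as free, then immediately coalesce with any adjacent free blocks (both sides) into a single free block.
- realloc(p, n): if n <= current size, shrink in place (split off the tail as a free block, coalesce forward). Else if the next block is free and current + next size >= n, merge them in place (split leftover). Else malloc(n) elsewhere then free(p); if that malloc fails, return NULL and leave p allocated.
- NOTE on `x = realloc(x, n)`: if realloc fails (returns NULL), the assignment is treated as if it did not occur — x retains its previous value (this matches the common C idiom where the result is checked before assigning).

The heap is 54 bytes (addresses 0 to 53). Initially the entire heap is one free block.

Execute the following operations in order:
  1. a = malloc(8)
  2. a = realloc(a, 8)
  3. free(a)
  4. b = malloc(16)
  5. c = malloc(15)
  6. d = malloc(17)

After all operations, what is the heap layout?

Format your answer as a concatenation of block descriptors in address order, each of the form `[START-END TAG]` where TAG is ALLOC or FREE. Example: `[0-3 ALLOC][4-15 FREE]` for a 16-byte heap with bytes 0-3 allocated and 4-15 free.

Answer: [0-15 ALLOC][16-30 ALLOC][31-47 ALLOC][48-53 FREE]

Derivation:
Op 1: a = malloc(8) -> a = 0; heap: [0-7 ALLOC][8-53 FREE]
Op 2: a = realloc(a, 8) -> a = 0; heap: [0-7 ALLOC][8-53 FREE]
Op 3: free(a) -> (freed a); heap: [0-53 FREE]
Op 4: b = malloc(16) -> b = 0; heap: [0-15 ALLOC][16-53 FREE]
Op 5: c = malloc(15) -> c = 16; heap: [0-15 ALLOC][16-30 ALLOC][31-53 FREE]
Op 6: d = malloc(17) -> d = 31; heap: [0-15 ALLOC][16-30 ALLOC][31-47 ALLOC][48-53 FREE]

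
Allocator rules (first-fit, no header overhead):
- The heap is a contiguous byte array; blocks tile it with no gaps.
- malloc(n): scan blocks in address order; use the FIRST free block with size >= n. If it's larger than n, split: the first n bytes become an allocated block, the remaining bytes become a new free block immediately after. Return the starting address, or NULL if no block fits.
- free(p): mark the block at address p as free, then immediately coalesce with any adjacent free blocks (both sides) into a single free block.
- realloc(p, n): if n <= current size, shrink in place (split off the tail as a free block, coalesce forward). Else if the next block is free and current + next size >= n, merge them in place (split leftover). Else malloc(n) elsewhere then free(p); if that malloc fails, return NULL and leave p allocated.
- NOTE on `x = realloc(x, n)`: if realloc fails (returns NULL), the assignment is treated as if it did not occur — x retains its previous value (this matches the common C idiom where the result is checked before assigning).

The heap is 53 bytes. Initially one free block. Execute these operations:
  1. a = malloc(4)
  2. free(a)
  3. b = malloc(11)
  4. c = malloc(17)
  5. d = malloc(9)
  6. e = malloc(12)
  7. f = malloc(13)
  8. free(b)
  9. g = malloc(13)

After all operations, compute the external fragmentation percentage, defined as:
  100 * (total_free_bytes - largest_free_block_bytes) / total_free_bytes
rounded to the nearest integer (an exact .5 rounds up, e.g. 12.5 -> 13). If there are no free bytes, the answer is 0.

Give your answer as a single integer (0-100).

Answer: 27

Derivation:
Op 1: a = malloc(4) -> a = 0; heap: [0-3 ALLOC][4-52 FREE]
Op 2: free(a) -> (freed a); heap: [0-52 FREE]
Op 3: b = malloc(11) -> b = 0; heap: [0-10 ALLOC][11-52 FREE]
Op 4: c = malloc(17) -> c = 11; heap: [0-10 ALLOC][11-27 ALLOC][28-52 FREE]
Op 5: d = malloc(9) -> d = 28; heap: [0-10 ALLOC][11-27 ALLOC][28-36 ALLOC][37-52 FREE]
Op 6: e = malloc(12) -> e = 37; heap: [0-10 ALLOC][11-27 ALLOC][28-36 ALLOC][37-48 ALLOC][49-52 FREE]
Op 7: f = malloc(13) -> f = NULL; heap: [0-10 ALLOC][11-27 ALLOC][28-36 ALLOC][37-48 ALLOC][49-52 FREE]
Op 8: free(b) -> (freed b); heap: [0-10 FREE][11-27 ALLOC][28-36 ALLOC][37-48 ALLOC][49-52 FREE]
Op 9: g = malloc(13) -> g = NULL; heap: [0-10 FREE][11-27 ALLOC][28-36 ALLOC][37-48 ALLOC][49-52 FREE]
Free blocks: [11 4] total_free=15 largest=11 -> 100*(15-11)/15 = 400/15 ≈ 26.667 -> rounds to 27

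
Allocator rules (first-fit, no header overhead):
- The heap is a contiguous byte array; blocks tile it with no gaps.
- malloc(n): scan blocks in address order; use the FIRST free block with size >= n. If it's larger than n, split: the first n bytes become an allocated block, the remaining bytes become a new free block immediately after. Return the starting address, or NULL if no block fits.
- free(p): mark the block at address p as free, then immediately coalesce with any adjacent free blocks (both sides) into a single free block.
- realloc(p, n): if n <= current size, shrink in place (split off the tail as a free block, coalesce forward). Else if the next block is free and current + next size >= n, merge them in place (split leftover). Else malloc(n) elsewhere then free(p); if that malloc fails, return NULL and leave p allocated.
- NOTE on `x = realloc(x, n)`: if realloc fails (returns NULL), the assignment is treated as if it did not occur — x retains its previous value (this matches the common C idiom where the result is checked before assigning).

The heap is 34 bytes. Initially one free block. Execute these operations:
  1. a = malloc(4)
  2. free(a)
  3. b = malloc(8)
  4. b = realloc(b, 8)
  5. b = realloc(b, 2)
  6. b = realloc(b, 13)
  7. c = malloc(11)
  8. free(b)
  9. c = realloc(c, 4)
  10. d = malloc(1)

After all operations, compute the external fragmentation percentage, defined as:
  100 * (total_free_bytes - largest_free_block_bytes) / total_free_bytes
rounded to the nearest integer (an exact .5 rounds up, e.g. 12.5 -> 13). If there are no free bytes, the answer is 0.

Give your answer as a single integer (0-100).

Answer: 41

Derivation:
Op 1: a = malloc(4) -> a = 0; heap: [0-3 ALLOC][4-33 FREE]
Op 2: free(a) -> (freed a); heap: [0-33 FREE]
Op 3: b = malloc(8) -> b = 0; heap: [0-7 ALLOC][8-33 FREE]
Op 4: b = realloc(b, 8) -> b = 0; heap: [0-7 ALLOC][8-33 FREE]
Op 5: b = realloc(b, 2) -> b = 0; heap: [0-1 ALLOC][2-33 FREE]
Op 6: b = realloc(b, 13) -> b = 0; heap: [0-12 ALLOC][13-33 FREE]
Op 7: c = malloc(11) -> c = 13; heap: [0-12 ALLOC][13-23 ALLOC][24-33 FREE]
Op 8: free(b) -> (freed b); heap: [0-12 FREE][13-23 ALLOC][24-33 FREE]
Op 9: c = realloc(c, 4) -> c = 13; heap: [0-12 FREE][13-16 ALLOC][17-33 FREE]
Op 10: d = malloc(1) -> d = 0; heap: [0-0 ALLOC][1-12 FREE][13-16 ALLOC][17-33 FREE]
Free blocks: [12 17] total_free=29 largest=17 -> 100*(29-17)/29 = 1200/29 ≈ 41.379 -> rounds to 41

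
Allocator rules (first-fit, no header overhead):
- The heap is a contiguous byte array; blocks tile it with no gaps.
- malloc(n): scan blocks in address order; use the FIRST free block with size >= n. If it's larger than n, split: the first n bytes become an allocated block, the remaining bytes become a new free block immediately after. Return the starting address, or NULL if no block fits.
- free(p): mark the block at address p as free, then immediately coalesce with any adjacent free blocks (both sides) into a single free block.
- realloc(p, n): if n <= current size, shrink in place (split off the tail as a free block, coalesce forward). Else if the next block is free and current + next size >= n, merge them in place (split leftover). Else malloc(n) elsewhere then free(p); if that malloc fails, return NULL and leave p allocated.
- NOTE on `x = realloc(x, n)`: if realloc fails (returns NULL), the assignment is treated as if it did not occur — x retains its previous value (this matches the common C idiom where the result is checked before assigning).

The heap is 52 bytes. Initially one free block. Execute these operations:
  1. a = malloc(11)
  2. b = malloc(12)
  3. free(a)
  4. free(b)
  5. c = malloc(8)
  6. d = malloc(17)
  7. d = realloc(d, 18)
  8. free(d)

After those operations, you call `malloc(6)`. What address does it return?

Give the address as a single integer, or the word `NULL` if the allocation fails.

Answer: 8

Derivation:
Op 1: a = malloc(11) -> a = 0; heap: [0-10 ALLOC][11-51 FREE]
Op 2: b = malloc(12) -> b = 11; heap: [0-10 ALLOC][11-22 ALLOC][23-51 FREE]
Op 3: free(a) -> (freed a); heap: [0-10 FREE][11-22 ALLOC][23-51 FREE]
Op 4: free(b) -> (freed b); heap: [0-51 FREE]
Op 5: c = malloc(8) -> c = 0; heap: [0-7 ALLOC][8-51 FREE]
Op 6: d = malloc(17) -> d = 8; heap: [0-7 ALLOC][8-24 ALLOC][25-51 FREE]
Op 7: d = realloc(d, 18) -> d = 8; heap: [0-7 ALLOC][8-25 ALLOC][26-51 FREE]
Op 8: free(d) -> (freed d); heap: [0-7 ALLOC][8-51 FREE]
malloc(6): first-fit scan over [0-7 ALLOC][8-51 FREE] -> 8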